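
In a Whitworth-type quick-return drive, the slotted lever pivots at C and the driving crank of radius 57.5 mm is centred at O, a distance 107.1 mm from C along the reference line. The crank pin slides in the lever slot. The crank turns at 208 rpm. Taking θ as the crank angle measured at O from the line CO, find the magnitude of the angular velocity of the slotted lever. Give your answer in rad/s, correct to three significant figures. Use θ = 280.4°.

ω = 21.78 rad/s (from 208 rpm).
Crank pin A relative to C: A = (d + r cosθ, r sinθ); lever angle φ = atan2(r sinθ, d + r cosθ).
Differentiating tanφ: φ̇ = rω(d cosθ + r)/(d² + r² + 2dr cosθ).
d² + r² + 2dr cosθ = |CA|² = 0.017 m²;  d cosθ + r = +0.076834 m.
|ω_lever| = |0.0575·21.78·+0.076834| / 0.017 = 5.6606 rad/s.

5.66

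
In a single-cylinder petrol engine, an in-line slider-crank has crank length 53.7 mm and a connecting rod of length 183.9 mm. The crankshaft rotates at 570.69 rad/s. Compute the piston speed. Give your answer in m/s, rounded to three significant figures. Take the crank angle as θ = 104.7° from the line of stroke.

27.4

ω = 570.7 rad/s
For an in-line slider-crank, x = r cosθ + √(L² − r² sin²θ), so v = −rω sinθ·[1 + r cosθ/√(L² − r² sin²θ)].
With r = 0.0537 m, L = 0.1839 m, θ = 104.7°: √(L² − r² sin²θ) = 0.17641 m.
v = −0.0537·570.7·0.96727·[1 + 0.0537·-0.25376/0.17641] = -27.353 m/s.
|v| = 27.353 m/s.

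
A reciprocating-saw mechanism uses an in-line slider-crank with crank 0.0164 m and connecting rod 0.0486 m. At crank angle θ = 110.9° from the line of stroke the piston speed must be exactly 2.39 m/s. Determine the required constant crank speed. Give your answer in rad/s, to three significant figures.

For an in-line slider-crank, |v_piston| = rω|sinθ|·[1 + r cosθ/√(L² − r² sin²θ)].
With r = 0.0164 m, L = 0.0486 m, θ = 110.9°: the bracketed kinematic factor |dx/dθ| = 0.013378 m.
ω = v/|dx/dθ| = 2.39/0.013378 = 178.66 rad/s.

179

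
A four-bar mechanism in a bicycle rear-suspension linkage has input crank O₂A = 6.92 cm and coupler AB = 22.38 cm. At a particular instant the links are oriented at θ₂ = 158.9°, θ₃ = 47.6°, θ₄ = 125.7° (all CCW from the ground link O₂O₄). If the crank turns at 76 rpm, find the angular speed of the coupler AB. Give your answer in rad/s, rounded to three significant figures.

ω₂ = 7.959 rad/s (from 76 rpm).
Differentiating the loop-closure r₂e^{iθ₂}+r₃e^{iθ₃}=r₁+r₄e^{iθ₄} gives r₂ω₂e^{iθ₂}+r₃ω₃e^{iθ₃}=r₄ω₄e^{iθ₄}.
Eliminating the other unknown: ω₃ = r₂ω₂ sin(θ₄−θ₂) / [r₃ sin(θ₃−θ₄)].
Numerator sine = -0.54756; denominator sine = -0.97851.
Result = 0.0692·7.959·(-0.54756) / (0.2238·(-0.97851)) = +1.3771 rad/s; magnitude 1.3771 rad/s.

1.38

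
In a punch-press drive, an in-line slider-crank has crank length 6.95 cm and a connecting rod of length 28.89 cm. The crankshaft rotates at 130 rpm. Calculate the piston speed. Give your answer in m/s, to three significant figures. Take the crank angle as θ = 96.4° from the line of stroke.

ω = 2π·130/60 = 13.61 rad/s
For an in-line slider-crank, x = r cosθ + √(L² − r² sin²θ), so v = −rω sinθ·[1 + r cosθ/√(L² − r² sin²θ)].
With r = 0.0695 m, L = 0.2889 m, θ = 96.4°: √(L² − r² sin²θ) = 0.28052 m.
v = −0.0695·13.61·0.99377·[1 + 0.0695·-0.11147/0.28052] = -0.91428 m/s.
|v| = 0.91428 m/s.

0.914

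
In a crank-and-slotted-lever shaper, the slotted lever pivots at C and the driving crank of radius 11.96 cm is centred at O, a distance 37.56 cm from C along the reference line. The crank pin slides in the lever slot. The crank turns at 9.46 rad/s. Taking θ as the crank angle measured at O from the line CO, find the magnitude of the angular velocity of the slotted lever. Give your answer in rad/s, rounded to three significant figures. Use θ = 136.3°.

1.90

ω = 9.46 rad/s
Crank pin A relative to C: A = (d + r cosθ, r sinθ); lever angle φ = atan2(r sinθ, d + r cosθ).
Differentiating tanφ: φ̇ = rω(d cosθ + r)/(d² + r² + 2dr cosθ).
d² + r² + 2dr cosθ = |CA|² = 0.0904256 m²;  d cosθ + r = -0.15195 m.
|ω_lever| = |0.1196·9.46·-0.15195| / 0.0904256 = 1.9012 rad/s.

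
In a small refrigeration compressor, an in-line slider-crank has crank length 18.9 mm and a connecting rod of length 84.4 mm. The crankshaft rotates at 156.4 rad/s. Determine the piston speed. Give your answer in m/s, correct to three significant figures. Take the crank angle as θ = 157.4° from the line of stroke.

0.900

ω = 156.4 rad/s
For an in-line slider-crank, x = r cosθ + √(L² − r² sin²θ), so v = −rω sinθ·[1 + r cosθ/√(L² − r² sin²θ)].
With r = 0.0189 m, L = 0.0844 m, θ = 157.4°: √(L² − r² sin²θ) = 0.084087 m.
v = −0.0189·156.4·0.38430·[1 + 0.0189·-0.92321/0.084087] = -0.90024 m/s.
|v| = 0.90024 m/s.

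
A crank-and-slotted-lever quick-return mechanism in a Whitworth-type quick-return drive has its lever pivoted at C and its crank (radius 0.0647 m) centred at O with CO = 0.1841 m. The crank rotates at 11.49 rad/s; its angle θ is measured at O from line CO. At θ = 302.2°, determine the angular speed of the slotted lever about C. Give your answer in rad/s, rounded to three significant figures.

2.38

ω = 11.49 rad/s
Crank pin A relative to C: A = (d + r cosθ, r sinθ); lever angle φ = atan2(r sinθ, d + r cosθ).
Differentiating tanφ: φ̇ = rω(d cosθ + r)/(d² + r² + 2dr cosθ).
d² + r² + 2dr cosθ = |CA|² = 0.0507734 m²;  d cosθ + r = +0.1628 m.
|ω_lever| = |0.0647·11.49·+0.1628| / 0.0507734 = 2.3837 rad/s.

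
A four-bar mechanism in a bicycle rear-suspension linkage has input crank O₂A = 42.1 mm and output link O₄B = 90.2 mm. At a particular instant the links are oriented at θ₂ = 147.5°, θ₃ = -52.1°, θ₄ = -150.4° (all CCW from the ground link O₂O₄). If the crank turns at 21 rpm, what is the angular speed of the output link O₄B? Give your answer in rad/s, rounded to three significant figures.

0.348

ω₂ = 2.199 rad/s (from 21 rpm).
Differentiating the loop-closure r₂e^{iθ₂}+r₃e^{iθ₃}=r₁+r₄e^{iθ₄} gives r₂ω₂e^{iθ₂}+r₃ω₃e^{iθ₃}=r₄ω₄e^{iθ₄}.
Eliminating the other unknown: ω₄ = r₂ω₂ sin(θ₂−θ₃) / [r₄ sin(θ₄−θ₃)].
Numerator sine = -0.33545; denominator sine = -0.98953.
Result = 0.0421·2.199·(-0.33545) / (0.0902·(-0.98953)) = +0.34796 rad/s; magnitude 0.34796 rad/s.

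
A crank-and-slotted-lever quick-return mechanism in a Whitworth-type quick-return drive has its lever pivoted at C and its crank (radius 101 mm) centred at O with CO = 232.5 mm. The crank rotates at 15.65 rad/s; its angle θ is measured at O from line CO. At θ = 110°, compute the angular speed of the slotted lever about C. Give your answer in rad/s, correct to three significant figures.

ω = 15.65 rad/s
Crank pin A relative to C: A = (d + r cosθ, r sinθ); lever angle φ = atan2(r sinθ, d + r cosθ).
Differentiating tanφ: φ̇ = rω(d cosθ + r)/(d² + r² + 2dr cosθ).
d² + r² + 2dr cosθ = |CA|² = 0.0481943 m²;  d cosθ + r = +0.02148 m.
|ω_lever| = |0.101·15.65·+0.02148| / 0.0481943 = 0.7045 rad/s.

0.704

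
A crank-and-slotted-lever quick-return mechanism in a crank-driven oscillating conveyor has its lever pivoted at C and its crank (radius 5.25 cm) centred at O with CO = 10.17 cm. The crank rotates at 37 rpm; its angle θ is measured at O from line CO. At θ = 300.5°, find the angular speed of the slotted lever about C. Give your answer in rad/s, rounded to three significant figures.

1.14

ω = 3.875 rad/s (from 37 rpm).
Crank pin A relative to C: A = (d + r cosθ, r sinθ); lever angle φ = atan2(r sinθ, d + r cosθ).
Differentiating tanφ: φ̇ = rω(d cosθ + r)/(d² + r² + 2dr cosθ).
d² + r² + 2dr cosθ = |CA|² = 0.0185189 m²;  d cosθ + r = +0.10412 m.
|ω_lever| = |0.0525·3.875·+0.10412| / 0.0185189 = 1.1437 rad/s.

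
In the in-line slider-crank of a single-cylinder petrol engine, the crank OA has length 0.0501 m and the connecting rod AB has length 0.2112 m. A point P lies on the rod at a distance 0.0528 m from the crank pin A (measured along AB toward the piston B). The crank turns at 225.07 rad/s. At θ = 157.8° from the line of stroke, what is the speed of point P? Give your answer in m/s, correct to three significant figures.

8.80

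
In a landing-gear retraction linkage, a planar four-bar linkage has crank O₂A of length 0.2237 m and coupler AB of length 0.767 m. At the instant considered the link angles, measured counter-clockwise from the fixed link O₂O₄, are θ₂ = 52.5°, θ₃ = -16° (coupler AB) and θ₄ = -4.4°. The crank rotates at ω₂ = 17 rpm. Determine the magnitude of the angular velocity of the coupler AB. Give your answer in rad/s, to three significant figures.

2.16

ω₂ = 1.78 rad/s (from 17 rpm).
Differentiating the loop-closure r₂e^{iθ₂}+r₃e^{iθ₃}=r₁+r₄e^{iθ₄} gives r₂ω₂e^{iθ₂}+r₃ω₃e^{iθ₃}=r₄ω₄e^{iθ₄}.
Eliminating the other unknown: ω₃ = r₂ω₂ sin(θ₄−θ₂) / [r₃ sin(θ₃−θ₄)].
Numerator sine = -0.83772; denominator sine = -0.20108.
Result = 0.2237·1.78·(-0.83772) / (0.767·(-0.20108)) = +2.1631 rad/s; magnitude 2.1631 rad/s.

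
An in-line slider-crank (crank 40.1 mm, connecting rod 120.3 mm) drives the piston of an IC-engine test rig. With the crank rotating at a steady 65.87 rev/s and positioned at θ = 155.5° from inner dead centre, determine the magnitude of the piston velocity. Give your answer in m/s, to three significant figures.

ω = 2π·65.9 = 413.9 rad/s
For an in-line slider-crank, x = r cosθ + √(L² − r² sin²θ), so v = −rω sinθ·[1 + r cosθ/√(L² − r² sin²θ)].
With r = 0.0401 m, L = 0.1203 m, θ = 155.5°: √(L² − r² sin²θ) = 0.11915 m.
v = −0.0401·413.9·0.41469·[1 + 0.0401·-0.90996/0.11915] = -4.7746 m/s.
|v| = 4.7746 m/s.

4.77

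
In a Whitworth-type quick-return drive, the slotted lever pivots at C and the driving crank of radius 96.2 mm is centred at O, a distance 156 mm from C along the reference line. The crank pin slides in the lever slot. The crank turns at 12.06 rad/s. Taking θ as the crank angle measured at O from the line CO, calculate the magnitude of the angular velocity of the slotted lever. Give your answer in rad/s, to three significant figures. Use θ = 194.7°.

13.9

ω = 12.06 rad/s
Crank pin A relative to C: A = (d + r cosθ, r sinθ); lever angle φ = atan2(r sinθ, d + r cosθ).
Differentiating tanφ: φ̇ = rω(d cosθ + r)/(d² + r² + 2dr cosθ).
d² + r² + 2dr cosθ = |CA|² = 0.00455848 m²;  d cosθ + r = -0.054694 m.
|ω_lever| = |0.0962·12.06·-0.054694| / 0.00455848 = 13.92 rad/s.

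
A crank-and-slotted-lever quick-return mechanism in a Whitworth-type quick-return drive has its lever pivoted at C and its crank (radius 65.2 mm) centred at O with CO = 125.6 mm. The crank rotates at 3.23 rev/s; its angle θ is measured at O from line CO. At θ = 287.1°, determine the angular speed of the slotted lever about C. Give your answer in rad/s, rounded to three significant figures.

5.44

ω = 20.29 rad/s (from 3.23 rev/s).
Crank pin A relative to C: A = (d + r cosθ, r sinθ); lever angle φ = atan2(r sinθ, d + r cosθ).
Differentiating tanφ: φ̇ = rω(d cosθ + r)/(d² + r² + 2dr cosθ).
d² + r² + 2dr cosθ = |CA|² = 0.0248423 m²;  d cosθ + r = +0.10213 m.
|ω_lever| = |0.0652·20.29·+0.10213| / 0.0248423 = 5.44 rad/s.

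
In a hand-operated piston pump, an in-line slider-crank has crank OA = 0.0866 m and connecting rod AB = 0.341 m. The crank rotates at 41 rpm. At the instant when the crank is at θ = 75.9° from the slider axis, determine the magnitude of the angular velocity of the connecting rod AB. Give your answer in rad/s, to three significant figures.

0.274

ω = 4.294 rad/s (converted from 41 rpm).
The rod makes angle φ with the slider axis where L sinφ = r sinθ; differentiating, L cosφ·φ̇ = r ω cosθ.
L cosφ = √(L² − r² sin²θ) = 0.33049 m.
|ω_rod| = r ω |cosθ| / √(L² − r² sin²θ) = 0.0866·4.294·0.24362/0.33049 = 0.27408 rad/s.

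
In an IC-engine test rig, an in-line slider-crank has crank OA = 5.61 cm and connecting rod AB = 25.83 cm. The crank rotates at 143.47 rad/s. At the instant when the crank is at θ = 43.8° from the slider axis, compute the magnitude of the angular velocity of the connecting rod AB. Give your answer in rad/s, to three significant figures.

22.7

ω = 143.5 rad/s
The rod makes angle φ with the slider axis where L sinφ = r sinθ; differentiating, L cosφ·φ̇ = r ω cosθ.
L cosφ = √(L² − r² sin²θ) = 0.25536 m.
|ω_rod| = r ω |cosθ| / √(L² − r² sin²θ) = 0.0561·143.5·0.72176/0.25536 = 22.749 rad/s.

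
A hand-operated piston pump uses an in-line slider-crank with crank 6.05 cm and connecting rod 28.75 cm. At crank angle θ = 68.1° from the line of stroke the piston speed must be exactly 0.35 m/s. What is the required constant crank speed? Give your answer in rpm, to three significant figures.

55.1

For an in-line slider-crank, |v_piston| = rω|sinθ|·[1 + r cosθ/√(L² − r² sin²θ)].
With r = 0.0605 m, L = 0.2875 m, θ = 68.1°: the bracketed kinematic factor |dx/dθ| = 0.060626 m.
ω = v/|dx/dθ| = 0.35/0.060626 = 5.7731 rad/s.
N = 60ω/(2π) = 55.129 rpm.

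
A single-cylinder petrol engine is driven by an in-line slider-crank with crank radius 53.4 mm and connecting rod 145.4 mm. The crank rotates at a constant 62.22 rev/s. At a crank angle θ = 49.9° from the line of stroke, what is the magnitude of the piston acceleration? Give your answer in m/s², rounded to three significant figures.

4840

ω = 2π·62.2 = 390.9 rad/s
x(θ) = r cosθ + √(L² − r² sin²θ); with ω constant, a = ω²·d²x/dθ².
d²x/dθ² = −r cosθ − r²(cos2θ)/√u − r⁴ sin²2θ/(4u^{3/2}),  u = L² − r² sin²θ = 0.0194727 m².
Substituting r = 0.0534 m, L = 0.1454 m, θ = 49.9°: d²x/dθ² = -0.031644 m.
a = ω²·d²x/dθ² = (390.9)²·(-0.031644) = -4836.3 m/s²;  |a| = 4836.3 m/s².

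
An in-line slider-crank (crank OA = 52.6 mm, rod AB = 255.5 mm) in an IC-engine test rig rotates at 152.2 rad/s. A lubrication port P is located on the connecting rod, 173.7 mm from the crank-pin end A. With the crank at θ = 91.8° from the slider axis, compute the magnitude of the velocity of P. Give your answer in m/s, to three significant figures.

ω = 152.2 rad/s.  Crank-pin speed |V_A| = rω = 8.0057 m/s, perpendicular to OA.
Rod angle: sinφ = −(r/L) sinθ ⇒ φ = -11.875°; ω_rod = −rω cosθ/√(L²−r²sin²θ) = +1.0057 rad/s.
V_P = V_A + ω_rod × AP, with AP = 0.1737 m along the rod.
Components: V_Px = −rω sinθ − a·ω_rod·sinφ = -7.9658 m/s;  V_Py = rω cosθ + a·ω_rod·cosφ = -0.080508 m/s.
|V_P| = √(V_Px² + V_Py²) = 7.9662 m/s.

7.97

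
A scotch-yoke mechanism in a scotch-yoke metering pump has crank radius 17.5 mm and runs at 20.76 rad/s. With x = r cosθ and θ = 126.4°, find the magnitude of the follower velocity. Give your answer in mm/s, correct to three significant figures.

292

ω = 20.76 rad/s
x = r cosθ ⇒ ẋ = −rω sinθ.
|v| = rω|sinθ| = 0.0175·20.76·|sin 126.4°| = 0.29242 m/s = 292.42 mm/s.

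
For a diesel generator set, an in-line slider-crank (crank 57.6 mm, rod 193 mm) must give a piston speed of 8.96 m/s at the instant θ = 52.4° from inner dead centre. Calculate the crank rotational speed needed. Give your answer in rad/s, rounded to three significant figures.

165

For an in-line slider-crank, |v_piston| = rω|sinθ|·[1 + r cosθ/√(L² − r² sin²θ)].
With r = 0.0576 m, L = 0.193 m, θ = 52.4°: the bracketed kinematic factor |dx/dθ| = 0.054188 m.
ω = v/|dx/dθ| = 8.96/0.054188 = 165.35 rad/s.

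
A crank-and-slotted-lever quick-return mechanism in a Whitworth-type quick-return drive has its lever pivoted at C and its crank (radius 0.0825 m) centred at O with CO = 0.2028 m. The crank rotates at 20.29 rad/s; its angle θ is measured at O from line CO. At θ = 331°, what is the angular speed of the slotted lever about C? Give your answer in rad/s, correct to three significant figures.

5.63

ω = 20.29 rad/s
Crank pin A relative to C: A = (d + r cosθ, r sinθ); lever angle φ = atan2(r sinθ, d + r cosθ).
Differentiating tanφ: φ̇ = rω(d cosθ + r)/(d² + r² + 2dr cosθ).
d² + r² + 2dr cosθ = |CA|² = 0.0772006 m²;  d cosθ + r = +0.25987 m.
|ω_lever| = |0.0825·20.29·+0.25987| / 0.0772006 = 5.6348 rad/s.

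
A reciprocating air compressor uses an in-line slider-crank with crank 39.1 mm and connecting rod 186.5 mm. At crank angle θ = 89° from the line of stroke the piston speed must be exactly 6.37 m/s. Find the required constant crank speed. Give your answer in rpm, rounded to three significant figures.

For an in-line slider-crank, |v_piston| = rω|sinθ|·[1 + r cosθ/√(L² − r² sin²θ)].
With r = 0.0391 m, L = 0.1865 m, θ = 89°: the bracketed kinematic factor |dx/dθ| = 0.03924 m.
ω = v/|dx/dθ| = 6.37/0.03924 = 162.33 rad/s.
N = 60ω/(2π) = 1550.2 rpm.

1550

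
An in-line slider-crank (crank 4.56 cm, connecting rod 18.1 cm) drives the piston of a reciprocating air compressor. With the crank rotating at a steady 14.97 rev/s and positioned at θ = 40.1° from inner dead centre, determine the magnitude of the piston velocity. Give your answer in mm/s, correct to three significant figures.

3300

ω = 2π·15 = 94.06 rad/s
For an in-line slider-crank, x = r cosθ + √(L² − r² sin²θ), so v = −rω sinθ·[1 + r cosθ/√(L² − r² sin²θ)].
With r = 0.0456 m, L = 0.181 m, θ = 40.1°: √(L² − r² sin²θ) = 0.1786 m.
v = −0.0456·94.06·0.64412·[1 + 0.0456·0.76492/0.1786] = -3.3023 m/s.
|v| = 3.3023 m/s = 3302.3 mm/s.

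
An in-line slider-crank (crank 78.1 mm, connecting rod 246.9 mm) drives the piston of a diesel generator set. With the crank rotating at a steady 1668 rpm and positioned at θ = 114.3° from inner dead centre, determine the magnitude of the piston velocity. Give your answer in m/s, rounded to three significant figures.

10.7

ω = 2π·1668/60 = 174.7 rad/s
For an in-line slider-crank, x = r cosθ + √(L² − r² sin²θ), so v = −rω sinθ·[1 + r cosθ/√(L² − r² sin²θ)].
With r = 0.0781 m, L = 0.2469 m, θ = 114.3°: √(L² − r² sin²θ) = 0.23642 m.
v = −0.0781·174.7·0.91140·[1 + 0.0781·-0.41151/0.23642] = -10.743 m/s.
|v| = 10.743 m/s.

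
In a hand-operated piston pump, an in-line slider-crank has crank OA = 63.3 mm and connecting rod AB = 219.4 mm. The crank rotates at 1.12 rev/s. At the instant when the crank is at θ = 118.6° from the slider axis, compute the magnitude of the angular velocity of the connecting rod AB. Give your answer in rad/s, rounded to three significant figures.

1.00

ω = 7.037 rad/s (converted from 1.12 rev/s).
The rod makes angle φ with the slider axis where L sinφ = r sinθ; differentiating, L cosφ·φ̇ = r ω cosθ.
L cosφ = √(L² − r² sin²θ) = 0.21224 m.
|ω_rod| = r ω |cosθ| / √(L² − r² sin²θ) = 0.0633·7.037·0.47869/0.21224 = 1.0047 rad/s.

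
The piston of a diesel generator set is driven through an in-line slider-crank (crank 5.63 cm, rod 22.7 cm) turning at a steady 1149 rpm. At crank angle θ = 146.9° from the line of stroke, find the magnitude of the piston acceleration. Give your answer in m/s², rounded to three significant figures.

598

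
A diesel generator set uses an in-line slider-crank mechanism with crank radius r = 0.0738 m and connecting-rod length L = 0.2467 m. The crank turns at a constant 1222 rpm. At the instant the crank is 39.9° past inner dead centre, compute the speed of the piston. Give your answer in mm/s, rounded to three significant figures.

7470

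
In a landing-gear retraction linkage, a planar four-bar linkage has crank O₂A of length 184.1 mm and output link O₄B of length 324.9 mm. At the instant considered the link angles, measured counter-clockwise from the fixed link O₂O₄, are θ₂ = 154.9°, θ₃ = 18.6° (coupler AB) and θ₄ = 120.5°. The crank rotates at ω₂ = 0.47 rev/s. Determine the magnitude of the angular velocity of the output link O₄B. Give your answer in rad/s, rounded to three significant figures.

1.18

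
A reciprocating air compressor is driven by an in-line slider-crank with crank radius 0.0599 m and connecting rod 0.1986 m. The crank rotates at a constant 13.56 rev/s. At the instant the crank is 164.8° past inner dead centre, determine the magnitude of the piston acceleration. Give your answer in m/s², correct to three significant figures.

ω = 2π·13.6 = 85.2 rad/s
x(θ) = r cosθ + √(L² − r² sin²θ); with ω constant, a = ω²·d²x/dθ².
d²x/dθ² = −r cosθ − r²(cos2θ)/√u − r⁴ sin²2θ/(4u^{3/2}),  u = L² − r² sin²θ = 0.0391953 m².
Substituting r = 0.0599 m, L = 0.1986 m, θ = 164.8°: d²x/dθ² = +0.042067 m.
a = ω²·d²x/dθ² = (85.2)²·(+0.042067) = +305.36 m/s²;  |a| = 305.36 m/s².

305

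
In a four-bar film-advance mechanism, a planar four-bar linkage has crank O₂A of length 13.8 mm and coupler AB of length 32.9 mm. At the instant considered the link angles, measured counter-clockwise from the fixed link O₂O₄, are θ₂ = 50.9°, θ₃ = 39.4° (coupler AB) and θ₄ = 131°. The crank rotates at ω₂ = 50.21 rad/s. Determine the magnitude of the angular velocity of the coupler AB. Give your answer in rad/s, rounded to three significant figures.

ω₂ = 50.21 rad/s
Differentiating the loop-closure r₂e^{iθ₂}+r₃e^{iθ₃}=r₁+r₄e^{iθ₄} gives r₂ω₂e^{iθ₂}+r₃ω₃e^{iθ₃}=r₄ω₄e^{iθ₄}.
Eliminating the other unknown: ω₃ = r₂ω₂ sin(θ₄−θ₂) / [r₃ sin(θ₃−θ₄)].
Numerator sine = +0.98511; denominator sine = -0.99961.
Result = 0.0138·50.21·(+0.98511) / (0.0329·(-0.99961)) = -20.755 rad/s; magnitude 20.755 rad/s.

20.8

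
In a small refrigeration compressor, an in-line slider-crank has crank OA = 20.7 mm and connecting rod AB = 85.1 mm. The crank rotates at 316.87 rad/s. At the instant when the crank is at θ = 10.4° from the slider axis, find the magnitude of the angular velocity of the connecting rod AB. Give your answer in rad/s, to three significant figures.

75.9

ω = 316.9 rad/s
The rod makes angle φ with the slider axis where L sinφ = r sinθ; differentiating, L cosφ·φ̇ = r ω cosθ.
L cosφ = √(L² − r² sin²θ) = 0.085018 m.
|ω_rod| = r ω |cosθ| / √(L² − r² sin²θ) = 0.0207·316.9·0.98357/0.085018 = 75.883 rad/s.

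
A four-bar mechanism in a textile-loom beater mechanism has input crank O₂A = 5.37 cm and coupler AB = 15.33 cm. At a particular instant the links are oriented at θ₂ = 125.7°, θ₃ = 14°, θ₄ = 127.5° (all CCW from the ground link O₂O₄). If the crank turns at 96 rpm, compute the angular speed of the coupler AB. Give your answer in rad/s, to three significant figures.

ω₂ = 10.05 rad/s (from 96 rpm).
Differentiating the loop-closure r₂e^{iθ₂}+r₃e^{iθ₃}=r₁+r₄e^{iθ₄} gives r₂ω₂e^{iθ₂}+r₃ω₃e^{iθ₃}=r₄ω₄e^{iθ₄}.
Eliminating the other unknown: ω₃ = r₂ω₂ sin(θ₄−θ₂) / [r₃ sin(θ₃−θ₄)].
Numerator sine = +0.03141; denominator sine = -0.91706.
Result = 0.0537·10.05·(+0.03141) / (0.1533·(-0.91706)) = -0.12062 rad/s; magnitude 0.12062 rad/s.

0.121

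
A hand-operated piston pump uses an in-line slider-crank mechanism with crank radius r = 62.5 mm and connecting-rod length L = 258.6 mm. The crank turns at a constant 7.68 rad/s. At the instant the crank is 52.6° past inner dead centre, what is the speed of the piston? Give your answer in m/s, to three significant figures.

ω = 7.68 rad/s
For an in-line slider-crank, x = r cosθ + √(L² − r² sin²θ), so v = −rω sinθ·[1 + r cosθ/√(L² − r² sin²θ)].
With r = 0.0625 m, L = 0.2586 m, θ = 52.6°: √(L² − r² sin²θ) = 0.25379 m.
v = −0.0625·7.68·0.79441·[1 + 0.0625·0.60738/0.25379] = -0.43836 m/s.
|v| = 0.43836 m/s.

0.438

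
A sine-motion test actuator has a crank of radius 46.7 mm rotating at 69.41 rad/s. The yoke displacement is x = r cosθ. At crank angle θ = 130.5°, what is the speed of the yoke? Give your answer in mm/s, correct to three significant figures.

2460

ω = 69.41 rad/s
x = r cosθ ⇒ ẋ = −rω sinθ.
|v| = rω|sinθ| = 0.0467·69.41·|sin 130.5°| = 2.4648 m/s = 2464.8 mm/s.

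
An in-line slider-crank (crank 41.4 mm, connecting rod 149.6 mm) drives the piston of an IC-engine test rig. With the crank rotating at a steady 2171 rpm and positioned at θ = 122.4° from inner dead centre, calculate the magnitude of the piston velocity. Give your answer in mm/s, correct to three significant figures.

ω = 2π·2171/60 = 227.3 rad/s
For an in-line slider-crank, x = r cosθ + √(L² − r² sin²θ), so v = −rω sinθ·[1 + r cosθ/√(L² − r² sin²θ)].
With r = 0.0414 m, L = 0.1496 m, θ = 122.4°: √(L² − r² sin²θ) = 0.14546 m.
v = −0.0414·227.3·0.84433·[1 + 0.0414·-0.53583/0.14546] = -6.735 m/s.
|v| = 6.735 m/s = 6735 mm/s.

6730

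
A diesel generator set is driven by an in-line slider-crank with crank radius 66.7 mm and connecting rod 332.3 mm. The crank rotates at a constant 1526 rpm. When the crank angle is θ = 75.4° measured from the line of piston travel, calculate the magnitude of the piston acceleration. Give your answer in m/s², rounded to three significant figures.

126

ω = 2π·1526/60 = 159.8 rad/s
x(θ) = r cosθ + √(L² − r² sin²θ); with ω constant, a = ω²·d²x/dθ².
d²x/dθ² = −r cosθ − r²(cos2θ)/√u − r⁴ sin²2θ/(4u^{3/2}),  u = L² − r² sin²θ = 0.106257 m².
Substituting r = 0.0667 m, L = 0.3323 m, θ = 75.4°: d²x/dθ² = -0.0049333 m.
a = ω²·d²x/dθ² = (159.8)²·(-0.0049333) = -125.98 m/s²;  |a| = 125.98 m/s².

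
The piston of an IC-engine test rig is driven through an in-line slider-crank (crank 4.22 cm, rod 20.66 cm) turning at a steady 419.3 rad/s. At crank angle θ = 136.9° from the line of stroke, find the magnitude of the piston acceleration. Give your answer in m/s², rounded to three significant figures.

5300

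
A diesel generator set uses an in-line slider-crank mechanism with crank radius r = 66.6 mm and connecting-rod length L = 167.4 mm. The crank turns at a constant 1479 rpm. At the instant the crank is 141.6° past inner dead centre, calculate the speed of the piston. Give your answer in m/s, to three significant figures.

4.35

ω = 2π·1479/60 = 154.9 rad/s
For an in-line slider-crank, x = r cosθ + √(L² − r² sin²θ), so v = −rω sinθ·[1 + r cosθ/√(L² − r² sin²θ)].
With r = 0.0666 m, L = 0.1674 m, θ = 141.6°: √(L² − r² sin²θ) = 0.16221 m.
v = −0.0666·154.9·0.62115·[1 + 0.0666·-0.78369/0.16221] = -4.3455 m/s.
|v| = 4.3455 m/s.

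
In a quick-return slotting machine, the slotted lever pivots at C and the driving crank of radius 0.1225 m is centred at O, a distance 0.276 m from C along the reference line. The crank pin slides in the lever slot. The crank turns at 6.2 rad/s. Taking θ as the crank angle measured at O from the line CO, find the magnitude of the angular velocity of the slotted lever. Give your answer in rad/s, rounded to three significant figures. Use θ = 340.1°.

ω = 6.2 rad/s
Crank pin A relative to C: A = (d + r cosθ, r sinθ); lever angle φ = atan2(r sinθ, d + r cosθ).
Differentiating tanφ: φ̇ = rω(d cosθ + r)/(d² + r² + 2dr cosθ).
d² + r² + 2dr cosθ = |CA|² = 0.154765 m²;  d cosθ + r = +0.38202 m.
|ω_lever| = |0.1225·6.2·+0.38202| / 0.154765 = 1.8747 rad/s.

1.87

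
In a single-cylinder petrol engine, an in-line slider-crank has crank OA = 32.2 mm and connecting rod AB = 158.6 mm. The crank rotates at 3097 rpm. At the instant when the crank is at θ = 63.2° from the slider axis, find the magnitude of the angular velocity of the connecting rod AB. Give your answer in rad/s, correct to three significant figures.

30.2

ω = 324.3 rad/s (converted from 3097 rpm).
The rod makes angle φ with the slider axis where L sinφ = r sinθ; differentiating, L cosφ·φ̇ = r ω cosθ.
L cosφ = √(L² − r² sin²θ) = 0.15597 m.
|ω_rod| = r ω |cosθ| / √(L² − r² sin²θ) = 0.0322·324.3·0.45088/0.15597 = 30.188 rad/s.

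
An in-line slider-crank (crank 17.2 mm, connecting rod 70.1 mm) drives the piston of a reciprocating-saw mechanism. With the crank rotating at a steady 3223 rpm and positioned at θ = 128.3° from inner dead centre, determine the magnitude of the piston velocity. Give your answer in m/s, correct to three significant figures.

ω = 2π·3223/60 = 337.5 rad/s
For an in-line slider-crank, x = r cosθ + √(L² − r² sin²θ), so v = −rω sinθ·[1 + r cosθ/√(L² − r² sin²θ)].
With r = 0.0172 m, L = 0.0701 m, θ = 128.3°: √(L² − r² sin²θ) = 0.068788 m.
v = −0.0172·337.5·0.78478·[1 + 0.0172·-0.61978/0.068788] = -3.8498 m/s.
|v| = 3.8498 m/s.

3.85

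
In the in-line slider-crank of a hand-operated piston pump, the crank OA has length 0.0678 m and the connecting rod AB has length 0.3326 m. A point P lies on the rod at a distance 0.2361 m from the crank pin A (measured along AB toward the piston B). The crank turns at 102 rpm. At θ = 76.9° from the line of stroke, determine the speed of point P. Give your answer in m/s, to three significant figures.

0.731

ω = 10.68 rad/s.  Crank-pin speed |V_A| = rω = 0.7242 m/s, perpendicular to OA.
Rod angle: sinφ = −(r/L) sinθ ⇒ φ = -11.452°; ω_rod = −rω cosθ/√(L²−r²sin²θ) = -0.50353 rad/s.
V_P = V_A + ω_rod × AP, with AP = 0.2361 m along the rod.
Components: V_Px = −rω sinθ − a·ω_rod·sinφ = -0.72896 m/s;  V_Py = rω cosθ + a·ω_rod·cosφ = +0.047624 m/s.
|V_P| = √(V_Px² + V_Py²) = 0.73051 m/s.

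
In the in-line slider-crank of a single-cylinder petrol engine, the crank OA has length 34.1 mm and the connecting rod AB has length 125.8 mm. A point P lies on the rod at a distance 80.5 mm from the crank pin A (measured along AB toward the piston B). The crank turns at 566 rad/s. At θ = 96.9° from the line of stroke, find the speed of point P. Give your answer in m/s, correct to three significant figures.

ω = 566 rad/s.  Crank-pin speed |V_A| = rω = 19.301 m/s, perpendicular to OA.
Rod angle: sinφ = −(r/L) sinθ ⇒ φ = -15.611°; ω_rod = −rω cosθ/√(L²−r²sin²θ) = +19.138 rad/s.
V_P = V_A + ω_rod × AP, with AP = 0.0805 m along the rod.
Components: V_Px = −rω sinθ − a·ω_rod·sinφ = -18.746 m/s;  V_Py = rω cosθ + a·ω_rod·cosφ = -0.83496 m/s.
|V_P| = √(V_Px² + V_Py²) = 18.765 m/s.

18.8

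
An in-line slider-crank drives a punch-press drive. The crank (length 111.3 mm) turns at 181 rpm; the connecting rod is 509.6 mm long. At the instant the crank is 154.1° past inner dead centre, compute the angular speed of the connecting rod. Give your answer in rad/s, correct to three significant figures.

ω = 18.95 rad/s (converted from 181 rpm).
The rod makes angle φ with the slider axis where L sinφ = r sinθ; differentiating, L cosφ·φ̇ = r ω cosθ.
L cosφ = √(L² − r² sin²θ) = 0.50728 m.
|ω_rod| = r ω |cosθ| / √(L² − r² sin²θ) = 0.1113·18.95·0.89956/0.50728 = 3.741 rad/s.

3.74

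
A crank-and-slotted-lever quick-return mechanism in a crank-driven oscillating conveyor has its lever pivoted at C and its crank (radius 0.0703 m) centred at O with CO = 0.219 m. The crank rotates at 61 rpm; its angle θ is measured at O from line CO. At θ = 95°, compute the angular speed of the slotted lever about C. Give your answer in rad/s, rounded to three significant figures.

ω = 6.388 rad/s (from 61 rpm).
Crank pin A relative to C: A = (d + r cosθ, r sinθ); lever angle φ = atan2(r sinθ, d + r cosθ).
Differentiating tanφ: φ̇ = rω(d cosθ + r)/(d² + r² + 2dr cosθ).
d² + r² + 2dr cosθ = |CA|² = 0.0502194 m²;  d cosθ + r = +0.051213 m.
|ω_lever| = |0.0703·6.388·+0.051213| / 0.0502194 = 0.45795 rad/s.

0.458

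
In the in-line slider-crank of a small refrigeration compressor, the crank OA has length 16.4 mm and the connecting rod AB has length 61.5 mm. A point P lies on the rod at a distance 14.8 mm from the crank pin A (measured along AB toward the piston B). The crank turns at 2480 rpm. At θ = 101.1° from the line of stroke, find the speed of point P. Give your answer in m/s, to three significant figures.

4.17

ω = 259.7 rad/s.  Crank-pin speed |V_A| = rω = 4.2592 m/s, perpendicular to OA.
Rod angle: sinφ = −(r/L) sinθ ⇒ φ = -15.170°; ω_rod = −rω cosθ/√(L²−r²sin²θ) = +13.814 rad/s.
V_P = V_A + ω_rod × AP, with AP = 0.0148 m along the rod.
Components: V_Px = −rω sinθ − a·ω_rod·sinφ = -4.126 m/s;  V_Py = rω cosθ + a·ω_rod·cosφ = -0.62265 m/s.
|V_P| = √(V_Px² + V_Py²) = 4.1727 m/s.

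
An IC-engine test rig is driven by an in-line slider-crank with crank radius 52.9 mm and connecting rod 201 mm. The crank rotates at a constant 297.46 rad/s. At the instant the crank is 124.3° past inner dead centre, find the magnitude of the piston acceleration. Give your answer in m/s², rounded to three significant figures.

3080

ω = 297.5 rad/s
x(θ) = r cosθ + √(L² − r² sin²θ); with ω constant, a = ω²·d²x/dθ².
d²x/dθ² = −r cosθ − r²(cos2θ)/√u − r⁴ sin²2θ/(4u^{3/2}),  u = L² − r² sin²θ = 0.0384913 m².
Substituting r = 0.0529 m, L = 0.201 m, θ = 124.3°: d²x/dθ² = +0.03479 m.
a = ω²·d²x/dθ² = (297.5)²·(+0.03479) = +3078.3 m/s²;  |a| = 3078.3 m/s².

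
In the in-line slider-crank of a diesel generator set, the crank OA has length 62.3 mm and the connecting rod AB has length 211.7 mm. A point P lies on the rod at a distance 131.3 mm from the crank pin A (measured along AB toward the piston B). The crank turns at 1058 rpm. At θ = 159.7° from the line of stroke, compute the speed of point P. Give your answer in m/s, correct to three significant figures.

3.16

ω = 110.8 rad/s.  Crank-pin speed |V_A| = rω = 6.9024 m/s, perpendicular to OA.
Rod angle: sinφ = −(r/L) sinθ ⇒ φ = -5.860°; ω_rod = −rω cosθ/√(L²−r²sin²θ) = +30.74 rad/s.
V_P = V_A + ω_rod × AP, with AP = 0.1313 m along the rod.
Components: V_Px = −rω sinθ − a·ω_rod·sinφ = -1.9826 m/s;  V_Py = rω cosθ + a·ω_rod·cosφ = -2.4586 m/s.
|V_P| = √(V_Px² + V_Py²) = 3.1584 m/s.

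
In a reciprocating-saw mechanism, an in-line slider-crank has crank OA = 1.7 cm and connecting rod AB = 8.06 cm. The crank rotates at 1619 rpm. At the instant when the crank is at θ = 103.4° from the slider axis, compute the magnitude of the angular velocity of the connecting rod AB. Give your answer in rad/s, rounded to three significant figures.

ω = 169.5 rad/s (converted from 1619 rpm).
The rod makes angle φ with the slider axis where L sinφ = r sinθ; differentiating, L cosφ·φ̇ = r ω cosθ.
L cosφ = √(L² − r² sin²θ) = 0.078885 m.
|ω_rod| = r ω |cosθ| / √(L² − r² sin²θ) = 0.017·169.5·0.23175/0.078885 = 8.4673 rad/s.

8.47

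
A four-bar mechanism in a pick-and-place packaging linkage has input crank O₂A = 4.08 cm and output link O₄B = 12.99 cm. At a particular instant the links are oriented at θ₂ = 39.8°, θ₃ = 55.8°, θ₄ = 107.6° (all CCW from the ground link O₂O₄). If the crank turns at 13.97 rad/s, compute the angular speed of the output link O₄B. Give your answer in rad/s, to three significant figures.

ω₂ = 13.97 rad/s
Differentiating the loop-closure r₂e^{iθ₂}+r₃e^{iθ₃}=r₁+r₄e^{iθ₄} gives r₂ω₂e^{iθ₂}+r₃ω₃e^{iθ₃}=r₄ω₄e^{iθ₄}.
Eliminating the other unknown: ω₄ = r₂ω₂ sin(θ₂−θ₃) / [r₄ sin(θ₄−θ₃)].
Numerator sine = -0.27564; denominator sine = +0.78586.
Result = 0.0408·13.97·(-0.27564) / (0.1299·(+0.78586)) = -1.539 rad/s; magnitude 1.539 rad/s.

1.54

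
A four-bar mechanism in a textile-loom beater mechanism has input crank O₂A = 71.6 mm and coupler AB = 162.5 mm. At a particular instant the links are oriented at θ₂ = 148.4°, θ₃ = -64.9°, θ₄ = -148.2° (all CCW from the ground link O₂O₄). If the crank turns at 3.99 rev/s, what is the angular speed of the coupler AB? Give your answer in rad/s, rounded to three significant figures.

9.94

ω₂ = 25.07 rad/s (from 3.99 rev/s).
Differentiating the loop-closure r₂e^{iθ₂}+r₃e^{iθ₃}=r₁+r₄e^{iθ₄} gives r₂ω₂e^{iθ₂}+r₃ω₃e^{iθ₃}=r₄ω₄e^{iθ₄}.
Eliminating the other unknown: ω₃ = r₂ω₂ sin(θ₄−θ₂) / [r₃ sin(θ₃−θ₄)].
Numerator sine = +0.89415; denominator sine = +0.99317.
Result = 0.0716·25.07·(+0.89415) / (0.1625·(+0.99317)) = +9.9449 rad/s; magnitude 9.9449 rad/s.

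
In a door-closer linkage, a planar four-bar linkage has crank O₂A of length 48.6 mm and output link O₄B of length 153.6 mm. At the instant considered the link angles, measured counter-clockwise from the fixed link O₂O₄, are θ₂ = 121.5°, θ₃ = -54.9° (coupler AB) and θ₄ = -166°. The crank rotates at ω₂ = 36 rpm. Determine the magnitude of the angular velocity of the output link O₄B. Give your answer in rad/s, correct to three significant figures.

0.0803

ω₂ = 3.77 rad/s (from 36 rpm).
Differentiating the loop-closure r₂e^{iθ₂}+r₃e^{iθ₃}=r₁+r₄e^{iθ₄} gives r₂ω₂e^{iθ₂}+r₃ω₃e^{iθ₃}=r₄ω₄e^{iθ₄}.
Eliminating the other unknown: ω₄ = r₂ω₂ sin(θ₂−θ₃) / [r₄ sin(θ₄−θ₃)].
Numerator sine = +0.06279; denominator sine = -0.93295.
Result = 0.0486·3.77·(+0.06279) / (0.1536·(-0.93295)) = -0.080281 rad/s; magnitude 0.080281 rad/s.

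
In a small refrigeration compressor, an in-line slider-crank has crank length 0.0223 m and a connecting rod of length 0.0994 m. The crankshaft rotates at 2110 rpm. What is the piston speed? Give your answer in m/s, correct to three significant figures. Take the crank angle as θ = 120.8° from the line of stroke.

ω = 2π·2110/60 = 221 rad/s
For an in-line slider-crank, x = r cosθ + √(L² − r² sin²θ), so v = −rω sinθ·[1 + r cosθ/√(L² − r² sin²θ)].
With r = 0.0223 m, L = 0.0994 m, θ = 120.8°: √(L² − r² sin²θ) = 0.097537 m.
v = −0.0223·221·0.85896·[1 + 0.0223·-0.51204/0.097537] = -3.7369 m/s.
|v| = 3.7369 m/s.

3.74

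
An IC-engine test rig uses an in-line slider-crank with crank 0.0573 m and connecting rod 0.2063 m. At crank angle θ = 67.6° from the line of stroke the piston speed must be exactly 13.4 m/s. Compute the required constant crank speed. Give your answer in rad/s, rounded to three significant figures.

228

For an in-line slider-crank, |v_piston| = rω|sinθ|·[1 + r cosθ/√(L² − r² sin²θ)].
With r = 0.0573 m, L = 0.2063 m, θ = 67.6°: the bracketed kinematic factor |dx/dθ| = 0.058778 m.
ω = v/|dx/dθ| = 13.4/0.058778 = 227.98 rad/s.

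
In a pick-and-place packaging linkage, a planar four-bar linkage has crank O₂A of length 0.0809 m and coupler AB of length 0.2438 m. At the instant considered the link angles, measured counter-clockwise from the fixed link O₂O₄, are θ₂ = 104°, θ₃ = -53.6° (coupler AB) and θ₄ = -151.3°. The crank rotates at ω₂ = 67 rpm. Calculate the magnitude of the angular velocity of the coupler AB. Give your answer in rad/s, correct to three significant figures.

ω₂ = 7.016 rad/s (from 67 rpm).
Differentiating the loop-closure r₂e^{iθ₂}+r₃e^{iθ₃}=r₁+r₄e^{iθ₄} gives r₂ω₂e^{iθ₂}+r₃ω₃e^{iθ₃}=r₄ω₄e^{iθ₄}.
Eliminating the other unknown: ω₃ = r₂ω₂ sin(θ₄−θ₂) / [r₃ sin(θ₃−θ₄)].
Numerator sine = +0.96727; denominator sine = +0.99098.
Result = 0.0809·7.016·(+0.96727) / (0.2438·(+0.99098)) = +2.2725 rad/s; magnitude 2.2725 rad/s.

2.27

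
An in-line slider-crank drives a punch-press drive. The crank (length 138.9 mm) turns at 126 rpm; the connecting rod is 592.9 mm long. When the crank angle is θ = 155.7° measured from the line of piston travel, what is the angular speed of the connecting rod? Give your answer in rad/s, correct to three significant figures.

2.83

ω = 13.19 rad/s (converted from 126 rpm).
The rod makes angle φ with the slider axis where L sinφ = r sinθ; differentiating, L cosφ·φ̇ = r ω cosθ.
L cosφ = √(L² − r² sin²θ) = 0.59014 m.
|ω_rod| = r ω |cosθ| / √(L² − r² sin²θ) = 0.1389·13.19·0.91140/0.59014 = 2.8305 rad/s.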